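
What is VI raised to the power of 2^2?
Convert VI (Roman numeral) → 5 + 1 = 6 (decimal)
Convert 2^2 (power) → 4 (decimal)
Compute 6 ^ 4 = 1296
1296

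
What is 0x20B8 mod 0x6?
Convert 0x20B8 (hexadecimal) → 2×4096 + 11×16 + 8 = 8376 (decimal)
Convert 0x6 (hexadecimal) → 6 (decimal)
Compute 8376 mod 6 = 0
0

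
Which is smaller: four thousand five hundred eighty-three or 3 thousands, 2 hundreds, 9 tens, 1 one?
Convert four thousand five hundred eighty-three (English words) → 4×1000 + 5×100 + 83 = 4583 (decimal)
Convert 3 thousands, 2 hundreds, 9 tens, 1 one (place-value notation) → 3×1000 + 2×100 + 9×10 + 1 = 3291 (decimal)
Compare 4583 vs 3291: smaller = 3291
3291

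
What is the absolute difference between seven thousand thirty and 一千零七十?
Convert seven thousand thirty (English words) → 7×1000 + 30 = 7030 (decimal)
Convert 一千零七十 (Chinese numeral) → 1×1000 + 7×10 = 1070 (decimal)
Compute |7030 - 1070| = 5960
5960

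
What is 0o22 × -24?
Convert 0o22 (octal) → 2×8 + 2 = 18 (decimal)
Compute 18 × -24 = -432
-432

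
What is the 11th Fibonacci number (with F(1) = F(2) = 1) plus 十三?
The 11th Fibonacci number (with F(1) = F(2) = 1): 1, 1, 2, 3, 5, 8, 13, 21, 34, 55, 89 → 89
Convert 十三 (Chinese numeral) → 1×10 + 3 = 13 (decimal)
Compute 89 + 13 = 102
102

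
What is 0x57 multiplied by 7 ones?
Convert 0x57 (hexadecimal) → 5×16 + 7 = 87 (decimal)
Convert 7 ones (place-value notation) → 7 (decimal)
Compute 87 × 7 = 609
609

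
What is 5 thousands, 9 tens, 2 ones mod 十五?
Convert 5 thousands, 9 tens, 2 ones (place-value notation) → 5×1000 + 9×10 + 2 = 5092 (decimal)
Convert 十五 (Chinese numeral) → 1×10 + 5 = 15 (decimal)
Compute 5092 mod 15 = 7
7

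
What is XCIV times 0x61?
Convert XCIV (Roman numeral) → 90 + 4 = 94 (decimal)
Convert 0x61 (hexadecimal) → 6×16 + 1 = 97 (decimal)
Compute 94 × 97 = 9118
9118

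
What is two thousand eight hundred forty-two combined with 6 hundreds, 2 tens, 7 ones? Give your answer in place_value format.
Convert two thousand eight hundred forty-two (English words) → 2×1000 + 8×100 + 42 = 2842 (decimal)
Convert 6 hundreds, 2 tens, 7 ones (place-value notation) → 6×100 + 2×10 + 7 = 627 (decimal)
Compute 2842 + 627 = 3469
Convert 3469 (decimal) → 3469 = 3×1000 + 4×100 + 6×10 + 9 → 3 thousands, 4 hundreds, 6 tens, 9 ones (place-value notation)
3 thousands, 4 hundreds, 6 tens, 9 ones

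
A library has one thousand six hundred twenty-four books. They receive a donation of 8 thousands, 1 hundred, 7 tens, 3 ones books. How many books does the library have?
Convert one thousand six hundred twenty-four (English words) → 1×1000 + 6×100 + 24 = 1624 (decimal)
Convert 8 thousands, 1 hundred, 7 tens, 3 ones (place-value notation) → 8×1000 + 1×100 + 7×10 + 3 = 8173 (decimal)
Compute 1624 + 8173 = 9797
9797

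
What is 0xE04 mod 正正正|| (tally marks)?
Convert 0xE04 (hexadecimal) → 14×256 + 4 = 3588 (decimal)
Convert 正正正|| (tally marks) → 5 + 5 + 5 + 2 = 17 (decimal)
Compute 3588 mod 17 = 1
1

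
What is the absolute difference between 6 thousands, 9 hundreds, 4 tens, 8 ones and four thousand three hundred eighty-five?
Convert 6 thousands, 9 hundreds, 4 tens, 8 ones (place-value notation) → 6×1000 + 9×100 + 4×10 + 8 = 6948 (decimal)
Convert four thousand three hundred eighty-five (English words) → 4×1000 + 3×100 + 85 = 4385 (decimal)
Compute |6948 - 4385| = 2563
2563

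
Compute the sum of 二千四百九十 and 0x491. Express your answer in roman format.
Convert 二千四百九十 (Chinese numeral) → 2×1000 + 4×100 + 9×10 = 2490 (decimal)
Convert 0x491 (hexadecimal) → 4×256 + 9×16 + 1 = 1169 (decimal)
Compute 2490 + 1169 = 3659
Convert 3659 (decimal) → 3659 = 1000 + 1000 + 1000 + 500 + 100 + 50 + 9 → MMMDCLIX (Roman numeral)
MMMDCLIX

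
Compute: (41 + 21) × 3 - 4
Parentheses first: 41 + 21 = 62
Multiply: 62 × 3 = 186
Subtract: 186 - 4 = 182
182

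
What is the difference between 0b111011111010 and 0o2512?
Convert 0b111011111010 (binary) → 2048 + 1024 + 512 + 128 + 64 + 32 + 16 + 8 + 2 = 3834 (decimal)
Convert 0o2512 (octal) → 2×512 + 5×64 + 1×8 + 2 = 1354 (decimal)
Difference: |3834 - 1354| = 2480
2480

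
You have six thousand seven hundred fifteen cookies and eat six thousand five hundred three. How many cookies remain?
Convert six thousand seven hundred fifteen (English words) → 6×1000 + 7×100 + 15 = 6715 (decimal)
Convert six thousand five hundred three (English words) → 6×1000 + 5×100 + 3 = 6503 (decimal)
Compute 6715 - 6503 = 212
212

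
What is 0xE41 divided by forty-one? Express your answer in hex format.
Convert 0xE41 (hexadecimal) → 14×256 + 4×16 + 1 = 3649 (decimal)
Convert forty-one (English words) → 41 (decimal)
Compute 3649 ÷ 41 = 89
Convert 89 (decimal) → 89 = 5×16 + 9 → 0x59 (hexadecimal)
0x59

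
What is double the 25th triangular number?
The 25th triangular number = 25×26/2 = 325
Compute 325 × 2 = 650
650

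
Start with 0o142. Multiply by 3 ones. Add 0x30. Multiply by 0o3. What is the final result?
Convert 0o142 (octal) → 1×64 + 4×8 + 2 = 98 (decimal)
Start: 98
Convert 3 ones (place-value notation) → 3 (decimal)
98 × 3 = 294
Convert 0x30 (hexadecimal) → 3×16 = 48 (decimal)
294 + 48 = 342
Convert 0o3 (octal) → 3 (decimal)
342 × 3 = 1026
1026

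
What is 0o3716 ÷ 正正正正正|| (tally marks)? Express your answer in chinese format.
Convert 0o3716 (octal) → 3×512 + 7×64 + 1×8 + 6 = 1998 (decimal)
Convert 正正正正正|| (tally marks) → 5 + 5 + 5 + 5 + 5 + 2 = 27 (decimal)
Compute 1998 ÷ 27 = 74
Convert 74 (decimal) → 74 = 7×10 + 4 → 七十四 (Chinese numeral)
七十四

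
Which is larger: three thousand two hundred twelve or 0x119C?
Convert three thousand two hundred twelve (English words) → 3×1000 + 2×100 + 12 = 3212 (decimal)
Convert 0x119C (hexadecimal) → 1×4096 + 1×256 + 9×16 + 12 = 4508 (decimal)
Compare 3212 vs 4508: larger = 4508
4508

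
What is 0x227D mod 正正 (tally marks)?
Convert 0x227D (hexadecimal) → 2×4096 + 2×256 + 7×16 + 13 = 8829 (decimal)
Convert 正正 (tally marks) → 5 + 5 = 10 (decimal)
Compute 8829 mod 10 = 9
9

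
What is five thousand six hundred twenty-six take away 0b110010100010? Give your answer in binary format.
Convert five thousand six hundred twenty-six (English words) → 5×1000 + 6×100 + 26 = 5626 (decimal)
Convert 0b110010100010 (binary) → 2048 + 1024 + 128 + 32 + 2 = 3234 (decimal)
Compute 5626 - 3234 = 2392
Convert 2392 (decimal) → 2392 = 2048 + 256 + 64 + 16 + 8 → 0b100101011000 (binary)
0b100101011000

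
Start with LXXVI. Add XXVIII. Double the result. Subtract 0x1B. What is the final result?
Convert LXXVI (Roman numeral) → 50 + 10 + 10 + 5 + 1 = 76 (decimal)
Start: 76
Convert XXVIII (Roman numeral) → 10 + 10 + 5 + 1 + 1 + 1 = 28 (decimal)
76 + 28 = 104
104 × 2 = 208
Convert 0x1B (hexadecimal) → 1×16 + 11 = 27 (decimal)
208 - 27 = 181
181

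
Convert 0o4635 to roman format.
Convert 0o4635 (octal) → 4×512 + 6×64 + 3×8 + 5 = 2461 (decimal)
Convert 2461 (decimal) → 2461 = 1000 + 1000 + 400 + 50 + 10 + 1 → MMCDLXI (Roman numeral)
MMCDLXI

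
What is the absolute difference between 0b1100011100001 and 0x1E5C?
Convert 0b1100011100001 (binary) → 4096 + 2048 + 128 + 64 + 32 + 1 = 6369 (decimal)
Convert 0x1E5C (hexadecimal) → 1×4096 + 14×256 + 5×16 + 12 = 7772 (decimal)
Compute |6369 - 7772| = 1403
1403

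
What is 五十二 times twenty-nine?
Convert 五十二 (Chinese numeral) → 5×10 + 2 = 52 (decimal)
Convert twenty-nine (English words) → 29 (decimal)
Compute 52 × 29 = 1508
1508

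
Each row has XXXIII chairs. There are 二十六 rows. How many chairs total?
Convert XXXIII (Roman numeral) → 10 + 10 + 10 + 1 + 1 + 1 = 33 (decimal)
Convert 二十六 (Chinese numeral) → 2×10 + 6 = 26 (decimal)
Compute 33 × 26 = 858
858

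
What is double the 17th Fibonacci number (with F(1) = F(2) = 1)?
The 17th Fibonacci number (with F(1) = F(2) = 1) = 1597
Compute 1597 × 2 = 3194
3194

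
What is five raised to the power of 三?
Convert five (English words) → 5 (decimal)
Convert 三 (Chinese numeral) → 3 (decimal)
Compute 5 ^ 3 = 125
125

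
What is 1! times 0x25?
Convert 1! (factorial) → 1 (decimal)
Convert 0x25 (hexadecimal) → 2×16 + 5 = 37 (decimal)
Compute 1 × 37 = 37
37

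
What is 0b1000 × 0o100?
Convert 0b1000 (binary) → 8 (decimal)
Convert 0o100 (octal) → 1×64 = 64 (decimal)
Compute 8 × 64 = 512
512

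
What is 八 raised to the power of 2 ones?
Convert 八 (Chinese numeral) → 8 (decimal)
Convert 2 ones (place-value notation) → 2 (decimal)
Compute 8 ^ 2 = 64
64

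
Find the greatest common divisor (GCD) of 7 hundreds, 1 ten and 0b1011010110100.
Convert 7 hundreds, 1 ten (place-value notation) → 7×100 + 1×10 = 710 (decimal)
Convert 0b1011010110100 (binary) → 4096 + 1024 + 512 + 128 + 32 + 16 + 4 = 5812 (decimal)
Compute gcd(710, 5812) = 2
2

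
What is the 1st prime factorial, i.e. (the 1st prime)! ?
Convert the 1st prime (prime index) → 2 (decimal)
Compute 2! = 2
2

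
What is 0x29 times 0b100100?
Convert 0x29 (hexadecimal) → 2×16 + 9 = 41 (decimal)
Convert 0b100100 (binary) → 32 + 4 = 36 (decimal)
Compute 41 × 36 = 1476
1476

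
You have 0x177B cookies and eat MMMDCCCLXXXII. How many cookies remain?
Convert 0x177B (hexadecimal) → 1×4096 + 7×256 + 7×16 + 11 = 6011 (decimal)
Convert MMMDCCCLXXXII (Roman numeral) → 1000 + 1000 + 1000 + 500 + 100 + 100 + 100 + 50 + 10 + 10 + 10 + 1 + 1 = 3882 (decimal)
Compute 6011 - 3882 = 2129
2129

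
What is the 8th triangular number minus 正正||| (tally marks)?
The 8th triangular number = 8×9/2 = 36
Convert 正正||| (tally marks) → 5 + 5 + 3 = 13 (decimal)
Compute 36 - 13 = 23
23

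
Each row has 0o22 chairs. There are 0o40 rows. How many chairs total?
Convert 0o22 (octal) → 2×8 + 2 = 18 (decimal)
Convert 0o40 (octal) → 4×8 = 32 (decimal)
Compute 18 × 32 = 576
576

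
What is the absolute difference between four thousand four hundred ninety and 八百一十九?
Convert four thousand four hundred ninety (English words) → 4×1000 + 4×100 + 90 = 4490 (decimal)
Convert 八百一十九 (Chinese numeral) → 8×100 + 1×10 + 9 = 819 (decimal)
Compute |4490 - 819| = 3671
3671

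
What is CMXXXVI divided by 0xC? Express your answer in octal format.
Convert CMXXXVI (Roman numeral) → 900 + 10 + 10 + 10 + 5 + 1 = 936 (decimal)
Convert 0xC (hexadecimal) → 12 (decimal)
Compute 936 ÷ 12 = 78
Convert 78 (decimal) → 78 = 1×64 + 1×8 + 6 → 0o116 (octal)
0o116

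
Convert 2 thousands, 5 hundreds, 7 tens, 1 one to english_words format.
Convert 2 thousands, 5 hundreds, 7 tens, 1 one (place-value notation) → 2×1000 + 5×100 + 7×10 + 1 = 2571 (decimal)
Convert 2571 (decimal) → 2571 = 2×1000 + 5×100 + 71 → two thousand five hundred seventy-one (English words)
two thousand five hundred seventy-one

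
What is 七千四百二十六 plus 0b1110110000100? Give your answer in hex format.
Convert 七千四百二十六 (Chinese numeral) → 7×1000 + 4×100 + 2×10 + 6 = 7426 (decimal)
Convert 0b1110110000100 (binary) → 4096 + 2048 + 1024 + 256 + 128 + 4 = 7556 (decimal)
Compute 7426 + 7556 = 14982
Convert 14982 (decimal) → 14982 = 3×4096 + 10×256 + 8×16 + 6 → 0x3A86 (hexadecimal)
0x3A86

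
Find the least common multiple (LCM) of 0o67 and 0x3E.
Convert 0o67 (octal) → 6×8 + 7 = 55 (decimal)
Convert 0x3E (hexadecimal) → 3×16 + 14 = 62 (decimal)
Compute lcm(55, 62) = 3410
3410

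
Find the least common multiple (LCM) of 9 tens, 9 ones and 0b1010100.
Convert 9 tens, 9 ones (place-value notation) → 9×10 + 9 = 99 (decimal)
Convert 0b1010100 (binary) → 64 + 16 + 4 = 84 (decimal)
Compute lcm(99, 84) = 2772
2772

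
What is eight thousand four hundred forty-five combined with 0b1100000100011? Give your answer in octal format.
Convert eight thousand four hundred forty-five (English words) → 8×1000 + 4×100 + 45 = 8445 (decimal)
Convert 0b1100000100011 (binary) → 4096 + 2048 + 32 + 2 + 1 = 6179 (decimal)
Compute 8445 + 6179 = 14624
Convert 14624 (decimal) → 14624 = 3×4096 + 4×512 + 4×64 + 4×8 → 0o34440 (octal)
0o34440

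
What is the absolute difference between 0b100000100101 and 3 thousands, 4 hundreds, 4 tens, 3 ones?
Convert 0b100000100101 (binary) → 2048 + 32 + 4 + 1 = 2085 (decimal)
Convert 3 thousands, 4 hundreds, 4 tens, 3 ones (place-value notation) → 3×1000 + 4×100 + 4×10 + 3 = 3443 (decimal)
Compute |2085 - 3443| = 1358
1358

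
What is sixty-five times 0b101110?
Convert sixty-five (English words) → 65 (decimal)
Convert 0b101110 (binary) → 32 + 8 + 4 + 2 = 46 (decimal)
Compute 65 × 46 = 2990
2990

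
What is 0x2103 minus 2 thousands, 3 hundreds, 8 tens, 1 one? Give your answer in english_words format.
Convert 0x2103 (hexadecimal) → 2×4096 + 1×256 + 3 = 8451 (decimal)
Convert 2 thousands, 3 hundreds, 8 tens, 1 one (place-value notation) → 2×1000 + 3×100 + 8×10 + 1 = 2381 (decimal)
Compute 8451 - 2381 = 6070
Convert 6070 (decimal) → 6070 = 6×1000 + 70 → six thousand seventy (English words)
six thousand seventy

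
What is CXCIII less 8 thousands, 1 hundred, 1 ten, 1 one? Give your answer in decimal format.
Convert CXCIII (Roman numeral) → 100 + 90 + 1 + 1 + 1 = 193 (decimal)
Convert 8 thousands, 1 hundred, 1 ten, 1 one (place-value notation) → 8×1000 + 1×100 + 1×10 + 1 = 8111 (decimal)
Compute 193 - 8111 = -7918
-7918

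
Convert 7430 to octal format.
Convert 7430 (decimal) → 7430 = 1×4096 + 6×512 + 4×64 + 6 → 0o16406 (octal)
0o16406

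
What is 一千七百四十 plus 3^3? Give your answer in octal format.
Convert 一千七百四十 (Chinese numeral) → 1×1000 + 7×100 + 4×10 = 1740 (decimal)
Convert 3^3 (power) → 27 (decimal)
Compute 1740 + 27 = 1767
Convert 1767 (decimal) → 1767 = 3×512 + 3×64 + 4×8 + 7 → 0o3347 (octal)
0o3347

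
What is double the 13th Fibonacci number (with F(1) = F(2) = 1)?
The 13th Fibonacci number (with F(1) = F(2) = 1): 1, 1, 2, 3, 5, 8, 13, 21, 34, 55, 89, 144, 233 → 233
Compute 233 × 2 = 466
466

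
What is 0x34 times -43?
Convert 0x34 (hexadecimal) → 3×16 + 4 = 52 (decimal)
Compute 52 × -43 = -2236
-2236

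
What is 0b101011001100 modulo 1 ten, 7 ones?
Convert 0b101011001100 (binary) → 2048 + 512 + 128 + 64 + 8 + 4 = 2764 (decimal)
Convert 1 ten, 7 ones (place-value notation) → 1×10 + 7 = 17 (decimal)
Compute 2764 mod 17 = 10
10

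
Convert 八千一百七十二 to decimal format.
Convert 八千一百七十二 (Chinese numeral) → 8×1000 + 1×100 + 7×10 + 2 = 8172 (decimal)
8172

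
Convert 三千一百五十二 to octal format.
Convert 三千一百五十二 (Chinese numeral) → 3×1000 + 1×100 + 5×10 + 2 = 3152 (decimal)
Convert 3152 (decimal) → 3152 = 6×512 + 1×64 + 2×8 → 0o6120 (octal)
0o6120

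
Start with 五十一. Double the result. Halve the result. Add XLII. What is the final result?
Convert 五十一 (Chinese numeral) → 5×10 + 1 = 51 (decimal)
Start: 51
51 × 2 = 102
102 ÷ 2 = 51
Convert XLII (Roman numeral) → 40 + 1 + 1 = 42 (decimal)
51 + 42 = 93
93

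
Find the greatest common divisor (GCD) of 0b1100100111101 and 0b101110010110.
Convert 0b1100100111101 (binary) → 4096 + 2048 + 256 + 32 + 16 + 8 + 4 + 1 = 6461 (decimal)
Convert 0b101110010110 (binary) → 2048 + 512 + 256 + 128 + 16 + 4 + 2 = 2966 (decimal)
Compute gcd(6461, 2966) = 1
1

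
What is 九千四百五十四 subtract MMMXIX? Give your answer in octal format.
Convert 九千四百五十四 (Chinese numeral) → 9×1000 + 4×100 + 5×10 + 4 = 9454 (decimal)
Convert MMMXIX (Roman numeral) → 1000 + 1000 + 1000 + 10 + 9 = 3019 (decimal)
Compute 9454 - 3019 = 6435
Convert 6435 (decimal) → 6435 = 1×4096 + 4×512 + 4×64 + 4×8 + 3 → 0o14443 (octal)
0o14443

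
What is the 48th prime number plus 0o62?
The 48th prime number = 223
Convert 0o62 (octal) → 6×8 + 2 = 50 (decimal)
Compute 223 + 50 = 273
273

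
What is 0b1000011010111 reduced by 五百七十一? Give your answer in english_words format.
Convert 0b1000011010111 (binary) → 4096 + 128 + 64 + 16 + 4 + 2 + 1 = 4311 (decimal)
Convert 五百七十一 (Chinese numeral) → 5×100 + 7×10 + 1 = 571 (decimal)
Compute 4311 - 571 = 3740
Convert 3740 (decimal) → 3740 = 3×1000 + 7×100 + 40 → three thousand seven hundred forty (English words)
three thousand seven hundred forty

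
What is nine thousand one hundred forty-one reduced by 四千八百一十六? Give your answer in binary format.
Convert nine thousand one hundred forty-one (English words) → 9×1000 + 1×100 + 41 = 9141 (decimal)
Convert 四千八百一十六 (Chinese numeral) → 4×1000 + 8×100 + 1×10 + 6 = 4816 (decimal)
Compute 9141 - 4816 = 4325
Convert 4325 (decimal) → 4325 = 4096 + 128 + 64 + 32 + 4 + 1 → 0b1000011100101 (binary)
0b1000011100101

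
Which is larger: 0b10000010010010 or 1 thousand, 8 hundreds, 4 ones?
Convert 0b10000010010010 (binary) → 8192 + 128 + 16 + 2 = 8338 (decimal)
Convert 1 thousand, 8 hundreds, 4 ones (place-value notation) → 1×1000 + 8×100 + 4 = 1804 (decimal)
Compare 8338 vs 1804: larger = 8338
8338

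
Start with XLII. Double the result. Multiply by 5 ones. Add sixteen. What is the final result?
Convert XLII (Roman numeral) → 40 + 1 + 1 = 42 (decimal)
Start: 42
42 × 2 = 84
Convert 5 ones (place-value notation) → 5 (decimal)
84 × 5 = 420
Convert sixteen (English words) → 16 (decimal)
420 + 16 = 436
436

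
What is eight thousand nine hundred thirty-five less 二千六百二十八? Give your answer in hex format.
Convert eight thousand nine hundred thirty-five (English words) → 8×1000 + 9×100 + 35 = 8935 (decimal)
Convert 二千六百二十八 (Chinese numeral) → 2×1000 + 6×100 + 2×10 + 8 = 2628 (decimal)
Compute 8935 - 2628 = 6307
Convert 6307 (decimal) → 6307 = 1×4096 + 8×256 + 10×16 + 3 → 0x18A3 (hexadecimal)
0x18A3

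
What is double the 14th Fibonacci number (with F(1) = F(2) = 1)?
The 14th Fibonacci number (with F(1) = F(2) = 1): 1, 1, 2, 3, 5, 8, 13, 21, 34, 55, 89, 144, 233, 377 → 377
Compute 377 × 2 = 754
754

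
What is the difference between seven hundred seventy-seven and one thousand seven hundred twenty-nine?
Convert seven hundred seventy-seven (English words) → 7×100 + 77 = 777 (decimal)
Convert one thousand seven hundred twenty-nine (English words) → 1×1000 + 7×100 + 29 = 1729 (decimal)
Difference: |777 - 1729| = 952
952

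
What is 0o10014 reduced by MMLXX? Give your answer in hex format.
Convert 0o10014 (octal) → 1×4096 + 1×8 + 4 = 4108 (decimal)
Convert MMLXX (Roman numeral) → 1000 + 1000 + 50 + 10 + 10 = 2070 (decimal)
Compute 4108 - 2070 = 2038
Convert 2038 (decimal) → 2038 = 7×256 + 15×16 + 6 → 0x7F6 (hexadecimal)
0x7F6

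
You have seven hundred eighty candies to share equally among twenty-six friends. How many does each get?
Convert seven hundred eighty (English words) → 7×100 + 80 = 780 (decimal)
Convert twenty-six (English words) → 26 (decimal)
Compute 780 ÷ 26 = 30
30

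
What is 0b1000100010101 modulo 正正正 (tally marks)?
Convert 0b1000100010101 (binary) → 4096 + 256 + 16 + 4 + 1 = 4373 (decimal)
Convert 正正正 (tally marks) → 5 + 5 + 5 = 15 (decimal)
Compute 4373 mod 15 = 8
8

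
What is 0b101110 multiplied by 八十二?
Convert 0b101110 (binary) → 32 + 8 + 4 + 2 = 46 (decimal)
Convert 八十二 (Chinese numeral) → 8×10 + 2 = 82 (decimal)
Compute 46 × 82 = 3772
3772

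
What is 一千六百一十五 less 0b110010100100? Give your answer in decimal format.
Convert 一千六百一十五 (Chinese numeral) → 1×1000 + 6×100 + 1×10 + 5 = 1615 (decimal)
Convert 0b110010100100 (binary) → 2048 + 1024 + 128 + 32 + 4 = 3236 (decimal)
Compute 1615 - 3236 = -1621
-1621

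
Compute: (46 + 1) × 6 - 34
Parentheses first: 46 + 1 = 47
Multiply: 47 × 6 = 282
Subtract: 282 - 34 = 248
248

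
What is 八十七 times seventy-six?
Convert 八十七 (Chinese numeral) → 8×10 + 7 = 87 (decimal)
Convert seventy-six (English words) → 76 (decimal)
Compute 87 × 76 = 6612
6612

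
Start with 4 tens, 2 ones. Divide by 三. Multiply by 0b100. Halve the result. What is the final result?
Convert 4 tens, 2 ones (place-value notation) → 4×10 + 2 = 42 (decimal)
Start: 42
Convert 三 (Chinese numeral) → 3 (decimal)
42 ÷ 3 = 14
Convert 0b100 (binary) → 4 (decimal)
14 × 4 = 56
56 ÷ 2 = 28
28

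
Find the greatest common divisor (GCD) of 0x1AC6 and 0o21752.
Convert 0x1AC6 (hexadecimal) → 1×4096 + 10×256 + 12×16 + 6 = 6854 (decimal)
Convert 0o21752 (octal) → 2×4096 + 1×512 + 7×64 + 5×8 + 2 = 9194 (decimal)
Compute gcd(6854, 9194) = 2
2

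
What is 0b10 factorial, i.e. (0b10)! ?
Convert 0b10 (binary) → 2 (decimal)
Compute 2! = 2
2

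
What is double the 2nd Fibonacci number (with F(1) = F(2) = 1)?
The 2nd Fibonacci number (with F(1) = F(2) = 1) = 1
Compute 1 × 2 = 2
2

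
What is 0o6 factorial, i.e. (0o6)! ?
Convert 0o6 (octal) → 6 (decimal)
Compute 6! = 720
720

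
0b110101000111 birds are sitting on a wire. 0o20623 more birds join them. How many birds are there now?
Convert 0b110101000111 (binary) → 2048 + 1024 + 256 + 64 + 4 + 2 + 1 = 3399 (decimal)
Convert 0o20623 (octal) → 2×4096 + 6×64 + 2×8 + 3 = 8595 (decimal)
Compute 3399 + 8595 = 11994
11994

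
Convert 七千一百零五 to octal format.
Convert 七千一百零五 (Chinese numeral) → 7×1000 + 1×100 + 5 = 7105 (decimal)
Convert 7105 (decimal) → 7105 = 1×4096 + 5×512 + 7×64 + 1 → 0o15701 (octal)
0o15701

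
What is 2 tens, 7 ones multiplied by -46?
Convert 2 tens, 7 ones (place-value notation) → 2×10 + 7 = 27 (decimal)
Compute 27 × -46 = -1242
-1242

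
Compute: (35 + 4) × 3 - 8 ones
Convert 8 ones (place-value notation) → 8 (decimal)
Expression in decimal: (35 + 4) × 3 - 8
Parentheses first: 35 + 4 = 39
Multiply: 39 × 3 = 117
Subtract: 117 - 8 = 109
109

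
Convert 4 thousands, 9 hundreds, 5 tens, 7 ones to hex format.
Convert 4 thousands, 9 hundreds, 5 tens, 7 ones (place-value notation) → 4×1000 + 9×100 + 5×10 + 7 = 4957 (decimal)
Convert 4957 (decimal) → 4957 = 1×4096 + 3×256 + 5×16 + 13 → 0x135D (hexadecimal)
0x135D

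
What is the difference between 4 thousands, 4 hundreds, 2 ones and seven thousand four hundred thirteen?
Convert 4 thousands, 4 hundreds, 2 ones (place-value notation) → 4×1000 + 4×100 + 2 = 4402 (decimal)
Convert seven thousand four hundred thirteen (English words) → 7×1000 + 4×100 + 13 = 7413 (decimal)
Difference: |4402 - 7413| = 3011
3011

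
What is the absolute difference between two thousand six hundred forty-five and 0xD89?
Convert two thousand six hundred forty-five (English words) → 2×1000 + 6×100 + 45 = 2645 (decimal)
Convert 0xD89 (hexadecimal) → 13×256 + 8×16 + 9 = 3465 (decimal)
Compute |2645 - 3465| = 820
820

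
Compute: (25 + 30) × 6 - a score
Convert a score (colloquial) → 20 (decimal)
Expression in decimal: (25 + 30) × 6 - 20
Parentheses first: 25 + 30 = 55
Multiply: 55 × 6 = 330
Subtract: 330 - 20 = 310
310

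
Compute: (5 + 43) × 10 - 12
Parentheses first: 5 + 43 = 48
Multiply: 48 × 10 = 480
Subtract: 480 - 12 = 468
468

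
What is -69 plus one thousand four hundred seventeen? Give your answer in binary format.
Convert one thousand four hundred seventeen (English words) → 1×1000 + 4×100 + 17 = 1417 (decimal)
Compute -69 + 1417 = 1348
Convert 1348 (decimal) → 1348 = 1024 + 256 + 64 + 4 → 0b10101000100 (binary)
0b10101000100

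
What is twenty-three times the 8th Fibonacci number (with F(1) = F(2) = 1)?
Convert twenty-three (English words) → 23 (decimal)
Convert the 8th Fibonacci number (with F(1) = F(2) = 1) (Fibonacci index) → 1, 1, 2, 3, 5, 8, 13, 21 → 21 (decimal)
Compute 23 × 21 = 483
483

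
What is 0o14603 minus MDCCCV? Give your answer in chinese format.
Convert 0o14603 (octal) → 1×4096 + 4×512 + 6×64 + 3 = 6531 (decimal)
Convert MDCCCV (Roman numeral) → 1000 + 500 + 100 + 100 + 100 + 5 = 1805 (decimal)
Compute 6531 - 1805 = 4726
Convert 4726 (decimal) → 4726 = 4×1000 + 7×100 + 2×10 + 6 → 四千七百二十六 (Chinese numeral)
四千七百二十六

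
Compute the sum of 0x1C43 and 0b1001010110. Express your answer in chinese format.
Convert 0x1C43 (hexadecimal) → 1×4096 + 12×256 + 4×16 + 3 = 7235 (decimal)
Convert 0b1001010110 (binary) → 512 + 64 + 16 + 4 + 2 = 598 (decimal)
Compute 7235 + 598 = 7833
Convert 7833 (decimal) → 7833 = 7×1000 + 8×100 + 3×10 + 3 → 七千八百三十三 (Chinese numeral)
七千八百三十三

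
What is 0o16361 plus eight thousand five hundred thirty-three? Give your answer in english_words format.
Convert 0o16361 (octal) → 1×4096 + 6×512 + 3×64 + 6×8 + 1 = 7409 (decimal)
Convert eight thousand five hundred thirty-three (English words) → 8×1000 + 5×100 + 33 = 8533 (decimal)
Compute 7409 + 8533 = 15942
Convert 15942 (decimal) → 15942 = 15×1000 + 9×100 + 42 → fifteen thousand nine hundred forty-two (English words)
fifteen thousand nine hundred forty-two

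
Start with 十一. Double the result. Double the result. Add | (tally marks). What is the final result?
Convert 十一 (Chinese numeral) → 1×10 + 1 = 11 (decimal)
Start: 11
11 × 2 = 22
22 × 2 = 44
Convert | (tally marks) → 1 (decimal)
44 + 1 = 45
45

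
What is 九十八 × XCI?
Convert 九十八 (Chinese numeral) → 9×10 + 8 = 98 (decimal)
Convert XCI (Roman numeral) → 90 + 1 = 91 (decimal)
Compute 98 × 91 = 8918
8918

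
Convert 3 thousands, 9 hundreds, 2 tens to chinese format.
Convert 3 thousands, 9 hundreds, 2 tens (place-value notation) → 3×1000 + 9×100 + 2×10 = 3920 (decimal)
Convert 3920 (decimal) → 3920 = 3×1000 + 9×100 + 2×10 → 三千九百二十 (Chinese numeral)
三千九百二十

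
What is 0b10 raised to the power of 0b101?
Convert 0b10 (binary) → 2 (decimal)
Convert 0b101 (binary) → 4 + 1 = 5 (decimal)
Compute 2 ^ 5 = 32
32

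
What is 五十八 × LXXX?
Convert 五十八 (Chinese numeral) → 5×10 + 8 = 58 (decimal)
Convert LXXX (Roman numeral) → 50 + 10 + 10 + 10 = 80 (decimal)
Compute 58 × 80 = 4640
4640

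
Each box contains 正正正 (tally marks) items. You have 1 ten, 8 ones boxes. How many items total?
Convert 正正正 (tally marks) → 5 + 5 + 5 = 15 (decimal)
Convert 1 ten, 8 ones (place-value notation) → 1×10 + 8 = 18 (decimal)
Compute 15 × 18 = 270
270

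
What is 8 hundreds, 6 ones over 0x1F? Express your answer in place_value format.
Convert 8 hundreds, 6 ones (place-value notation) → 8×100 + 6 = 806 (decimal)
Convert 0x1F (hexadecimal) → 1×16 + 15 = 31 (decimal)
Compute 806 ÷ 31 = 26
Convert 26 (decimal) → 26 = 2×10 + 6 → 2 tens, 6 ones (place-value notation)
2 tens, 6 ones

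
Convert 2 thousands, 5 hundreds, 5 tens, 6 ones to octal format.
Convert 2 thousands, 5 hundreds, 5 tens, 6 ones (place-value notation) → 2×1000 + 5×100 + 5×10 + 6 = 2556 (decimal)
Convert 2556 (decimal) → 2556 = 4×512 + 7×64 + 7×8 + 4 → 0o4774 (octal)
0o4774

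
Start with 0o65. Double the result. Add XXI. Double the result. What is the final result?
Convert 0o65 (octal) → 6×8 + 5 = 53 (decimal)
Start: 53
53 × 2 = 106
Convert XXI (Roman numeral) → 10 + 10 + 1 = 21 (decimal)
106 + 21 = 127
127 × 2 = 254
254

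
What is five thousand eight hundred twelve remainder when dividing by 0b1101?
Convert five thousand eight hundred twelve (English words) → 5×1000 + 8×100 + 12 = 5812 (decimal)
Convert 0b1101 (binary) → 8 + 4 + 1 = 13 (decimal)
Compute 5812 mod 13 = 1
1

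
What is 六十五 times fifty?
Convert 六十五 (Chinese numeral) → 6×10 + 5 = 65 (decimal)
Convert fifty (English words) → 50 (decimal)
Compute 65 × 50 = 3250
3250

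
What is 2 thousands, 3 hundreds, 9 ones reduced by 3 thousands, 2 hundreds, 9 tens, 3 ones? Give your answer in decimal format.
Convert 2 thousands, 3 hundreds, 9 ones (place-value notation) → 2×1000 + 3×100 + 9 = 2309 (decimal)
Convert 3 thousands, 2 hundreds, 9 tens, 3 ones (place-value notation) → 3×1000 + 2×100 + 9×10 + 3 = 3293 (decimal)
Compute 2309 - 3293 = -984
-984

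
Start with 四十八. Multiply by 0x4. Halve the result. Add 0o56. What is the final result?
Convert 四十八 (Chinese numeral) → 4×10 + 8 = 48 (decimal)
Start: 48
Convert 0x4 (hexadecimal) → 4 (decimal)
48 × 4 = 192
192 ÷ 2 = 96
Convert 0o56 (octal) → 5×8 + 6 = 46 (decimal)
96 + 46 = 142
142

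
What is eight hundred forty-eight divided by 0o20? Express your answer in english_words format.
Convert eight hundred forty-eight (English words) → 8×100 + 48 = 848 (decimal)
Convert 0o20 (octal) → 2×8 = 16 (decimal)
Compute 848 ÷ 16 = 53
Convert 53 (decimal) → fifty-three (English words)
fifty-three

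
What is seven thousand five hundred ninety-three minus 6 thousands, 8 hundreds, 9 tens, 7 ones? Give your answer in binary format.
Convert seven thousand five hundred ninety-three (English words) → 7×1000 + 5×100 + 93 = 7593 (decimal)
Convert 6 thousands, 8 hundreds, 9 tens, 7 ones (place-value notation) → 6×1000 + 8×100 + 9×10 + 7 = 6897 (decimal)
Compute 7593 - 6897 = 696
Convert 696 (decimal) → 696 = 512 + 128 + 32 + 16 + 8 → 0b1010111000 (binary)
0b1010111000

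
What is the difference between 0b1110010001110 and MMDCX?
Convert 0b1110010001110 (binary) → 4096 + 2048 + 1024 + 128 + 8 + 4 + 2 = 7310 (decimal)
Convert MMDCX (Roman numeral) → 1000 + 1000 + 500 + 100 + 10 = 2610 (decimal)
Difference: |7310 - 2610| = 4700
4700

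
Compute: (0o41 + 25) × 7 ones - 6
Convert 0o41 (octal) → 4×8 + 1 = 33 (decimal)
Convert 7 ones (place-value notation) → 7 (decimal)
Expression in decimal: (33 + 25) × 7 - 6
Parentheses first: 33 + 25 = 58
Multiply: 58 × 7 = 406
Subtract: 406 - 6 = 400
400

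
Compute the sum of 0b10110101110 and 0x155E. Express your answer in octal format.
Convert 0b10110101110 (binary) → 1024 + 256 + 128 + 32 + 8 + 4 + 2 = 1454 (decimal)
Convert 0x155E (hexadecimal) → 1×4096 + 5×256 + 5×16 + 14 = 5470 (decimal)
Compute 1454 + 5470 = 6924
Convert 6924 (decimal) → 6924 = 1×4096 + 5×512 + 4×64 + 1×8 + 4 → 0o15414 (octal)
0o15414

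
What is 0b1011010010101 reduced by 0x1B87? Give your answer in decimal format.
Convert 0b1011010010101 (binary) → 4096 + 1024 + 512 + 128 + 16 + 4 + 1 = 5781 (decimal)
Convert 0x1B87 (hexadecimal) → 1×4096 + 11×256 + 8×16 + 7 = 7047 (decimal)
Compute 5781 - 7047 = -1266
-1266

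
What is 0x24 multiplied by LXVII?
Convert 0x24 (hexadecimal) → 2×16 + 4 = 36 (decimal)
Convert LXVII (Roman numeral) → 50 + 10 + 5 + 1 + 1 = 67 (decimal)
Compute 36 × 67 = 2412
2412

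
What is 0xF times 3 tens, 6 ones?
Convert 0xF (hexadecimal) → 15 (decimal)
Convert 3 tens, 6 ones (place-value notation) → 3×10 + 6 = 36 (decimal)
Compute 15 × 36 = 540
540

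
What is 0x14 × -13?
Convert 0x14 (hexadecimal) → 1×16 + 4 = 20 (decimal)
Compute 20 × -13 = -260
-260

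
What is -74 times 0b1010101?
Convert 0b1010101 (binary) → 64 + 16 + 4 + 1 = 85 (decimal)
Compute -74 × 85 = -6290
-6290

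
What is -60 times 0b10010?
Convert 0b10010 (binary) → 16 + 2 = 18 (decimal)
Compute -60 × 18 = -1080
-1080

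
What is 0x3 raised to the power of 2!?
Convert 0x3 (hexadecimal) → 3 (decimal)
Convert 2! (factorial) → 2 (decimal)
Compute 3 ^ 2 = 9
9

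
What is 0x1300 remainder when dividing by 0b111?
Convert 0x1300 (hexadecimal) → 1×4096 + 3×256 = 4864 (decimal)
Convert 0b111 (binary) → 4 + 2 + 1 = 7 (decimal)
Compute 4864 mod 7 = 6
6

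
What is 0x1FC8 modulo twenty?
Convert 0x1FC8 (hexadecimal) → 1×4096 + 15×256 + 12×16 + 8 = 8136 (decimal)
Convert twenty (English words) → 20 (decimal)
Compute 8136 mod 20 = 16
16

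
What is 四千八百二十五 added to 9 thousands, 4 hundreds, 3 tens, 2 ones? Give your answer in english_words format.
Convert 四千八百二十五 (Chinese numeral) → 4×1000 + 8×100 + 2×10 + 5 = 4825 (decimal)
Convert 9 thousands, 4 hundreds, 3 tens, 2 ones (place-value notation) → 9×1000 + 4×100 + 3×10 + 2 = 9432 (decimal)
Compute 4825 + 9432 = 14257
Convert 14257 (decimal) → 14257 = 14×1000 + 2×100 + 57 → fourteen thousand two hundred fifty-seven (English words)
fourteen thousand two hundred fifty-seven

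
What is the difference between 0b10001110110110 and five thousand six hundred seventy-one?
Convert 0b10001110110110 (binary) → 8192 + 512 + 256 + 128 + 32 + 16 + 4 + 2 = 9142 (decimal)
Convert five thousand six hundred seventy-one (English words) → 5×1000 + 6×100 + 71 = 5671 (decimal)
Difference: |9142 - 5671| = 3471
3471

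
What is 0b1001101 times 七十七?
Convert 0b1001101 (binary) → 64 + 8 + 4 + 1 = 77 (decimal)
Convert 七十七 (Chinese numeral) → 7×10 + 7 = 77 (decimal)
Compute 77 × 77 = 5929
5929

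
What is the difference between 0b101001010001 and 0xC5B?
Convert 0b101001010001 (binary) → 2048 + 512 + 64 + 16 + 1 = 2641 (decimal)
Convert 0xC5B (hexadecimal) → 12×256 + 5×16 + 11 = 3163 (decimal)
Difference: |2641 - 3163| = 522
522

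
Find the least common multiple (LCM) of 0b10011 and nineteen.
Convert 0b10011 (binary) → 16 + 2 + 1 = 19 (decimal)
Convert nineteen (English words) → 19 (decimal)
Compute lcm(19, 19) = 19
19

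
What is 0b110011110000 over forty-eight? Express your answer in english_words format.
Convert 0b110011110000 (binary) → 2048 + 1024 + 128 + 64 + 32 + 16 = 3312 (decimal)
Convert forty-eight (English words) → 48 (decimal)
Compute 3312 ÷ 48 = 69
Convert 69 (decimal) → sixty-nine (English words)
sixty-nine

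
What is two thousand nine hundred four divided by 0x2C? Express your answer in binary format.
Convert two thousand nine hundred four (English words) → 2×1000 + 9×100 + 4 = 2904 (decimal)
Convert 0x2C (hexadecimal) → 2×16 + 12 = 44 (decimal)
Compute 2904 ÷ 44 = 66
Convert 66 (decimal) → 66 = 64 + 2 → 0b1000010 (binary)
0b1000010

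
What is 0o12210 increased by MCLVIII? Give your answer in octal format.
Convert 0o12210 (octal) → 1×4096 + 2×512 + 2×64 + 1×8 = 5256 (decimal)
Convert MCLVIII (Roman numeral) → 1000 + 100 + 50 + 5 + 1 + 1 + 1 = 1158 (decimal)
Compute 5256 + 1158 = 6414
Convert 6414 (decimal) → 6414 = 1×4096 + 4×512 + 4×64 + 1×8 + 6 → 0o14416 (octal)
0o14416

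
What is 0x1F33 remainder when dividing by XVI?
Convert 0x1F33 (hexadecimal) → 1×4096 + 15×256 + 3×16 + 3 = 7987 (decimal)
Convert XVI (Roman numeral) → 10 + 5 + 1 = 16 (decimal)
Compute 7987 mod 16 = 3
3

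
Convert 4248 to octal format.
Convert 4248 (decimal) → 4248 = 1×4096 + 2×64 + 3×8 → 0o10230 (octal)
0o10230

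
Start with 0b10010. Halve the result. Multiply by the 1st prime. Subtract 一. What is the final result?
Convert 0b10010 (binary) → 16 + 2 = 18 (decimal)
Start: 18
18 ÷ 2 = 9
Convert the 1st prime (prime index) → 2 (decimal)
9 × 2 = 18
Convert 一 (Chinese numeral) → 1 (decimal)
18 - 1 = 17
17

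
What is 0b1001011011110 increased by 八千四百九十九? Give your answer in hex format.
Convert 0b1001011011110 (binary) → 4096 + 512 + 128 + 64 + 16 + 8 + 4 + 2 = 4830 (decimal)
Convert 八千四百九十九 (Chinese numeral) → 8×1000 + 4×100 + 9×10 + 9 = 8499 (decimal)
Compute 4830 + 8499 = 13329
Convert 13329 (decimal) → 13329 = 3×4096 + 4×256 + 1×16 + 1 → 0x3411 (hexadecimal)
0x3411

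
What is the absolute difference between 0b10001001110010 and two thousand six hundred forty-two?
Convert 0b10001001110010 (binary) → 8192 + 512 + 64 + 32 + 16 + 2 = 8818 (decimal)
Convert two thousand six hundred forty-two (English words) → 2×1000 + 6×100 + 42 = 2642 (decimal)
Compute |8818 - 2642| = 6176
6176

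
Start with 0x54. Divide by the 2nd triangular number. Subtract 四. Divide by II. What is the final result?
Convert 0x54 (hexadecimal) → 5×16 + 4 = 84 (decimal)
Start: 84
Convert the 2nd triangular number (triangular index) → 2×3/2 = 3 (decimal)
84 ÷ 3 = 28
Convert 四 (Chinese numeral) → 4 (decimal)
28 - 4 = 24
Convert II (Roman numeral) → 1 + 1 = 2 (decimal)
24 ÷ 2 = 12
12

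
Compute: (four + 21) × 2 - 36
Convert four (English words) → 4 (decimal)
Expression in decimal: (4 + 21) × 2 - 36
Parentheses first: 4 + 21 = 25
Multiply: 25 × 2 = 50
Subtract: 50 - 36 = 14
14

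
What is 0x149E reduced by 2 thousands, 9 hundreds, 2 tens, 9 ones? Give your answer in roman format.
Convert 0x149E (hexadecimal) → 1×4096 + 4×256 + 9×16 + 14 = 5278 (decimal)
Convert 2 thousands, 9 hundreds, 2 tens, 9 ones (place-value notation) → 2×1000 + 9×100 + 2×10 + 9 = 2929 (decimal)
Compute 5278 - 2929 = 2349
Convert 2349 (decimal) → 2349 = 1000 + 1000 + 100 + 100 + 100 + 40 + 9 → MMCCCXLIX (Roman numeral)
MMCCCXLIX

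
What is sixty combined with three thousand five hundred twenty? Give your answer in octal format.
Convert sixty (English words) → 60 (decimal)
Convert three thousand five hundred twenty (English words) → 3×1000 + 5×100 + 20 = 3520 (decimal)
Compute 60 + 3520 = 3580
Convert 3580 (decimal) → 3580 = 6×512 + 7×64 + 7×8 + 4 → 0o6774 (octal)
0o6774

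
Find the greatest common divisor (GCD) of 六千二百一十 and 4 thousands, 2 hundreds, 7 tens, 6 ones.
Convert 六千二百一十 (Chinese numeral) → 6×1000 + 2×100 + 1×10 = 6210 (decimal)
Convert 4 thousands, 2 hundreds, 7 tens, 6 ones (place-value notation) → 4×1000 + 2×100 + 7×10 + 6 = 4276 (decimal)
Compute gcd(6210, 4276) = 2
2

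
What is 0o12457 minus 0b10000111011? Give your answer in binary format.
Convert 0o12457 (octal) → 1×4096 + 2×512 + 4×64 + 5×8 + 7 = 5423 (decimal)
Convert 0b10000111011 (binary) → 1024 + 32 + 16 + 8 + 2 + 1 = 1083 (decimal)
Compute 5423 - 1083 = 4340
Convert 4340 (decimal) → 4340 = 4096 + 128 + 64 + 32 + 16 + 4 → 0b1000011110100 (binary)
0b1000011110100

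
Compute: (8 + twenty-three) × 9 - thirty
Convert twenty-three (English words) → 23 (decimal)
Convert thirty (English words) → 30 (decimal)
Expression in decimal: (8 + 23) × 9 - 30
Parentheses first: 8 + 23 = 31
Multiply: 31 × 9 = 279
Subtract: 279 - 30 = 249
249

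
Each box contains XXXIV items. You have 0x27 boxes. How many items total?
Convert XXXIV (Roman numeral) → 10 + 10 + 10 + 4 = 34 (decimal)
Convert 0x27 (hexadecimal) → 2×16 + 7 = 39 (decimal)
Compute 34 × 39 = 1326
1326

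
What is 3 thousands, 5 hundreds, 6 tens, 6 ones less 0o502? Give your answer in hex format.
Convert 3 thousands, 5 hundreds, 6 tens, 6 ones (place-value notation) → 3×1000 + 5×100 + 6×10 + 6 = 3566 (decimal)
Convert 0o502 (octal) → 5×64 + 2 = 322 (decimal)
Compute 3566 - 322 = 3244
Convert 3244 (decimal) → 3244 = 12×256 + 10×16 + 12 → 0xCAC (hexadecimal)
0xCAC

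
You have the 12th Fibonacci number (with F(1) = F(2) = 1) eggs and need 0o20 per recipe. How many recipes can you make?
Convert the 12th Fibonacci number (with F(1) = F(2) = 1) (Fibonacci index) → 1, 1, 2, 3, 5, 8, 13, 21, 34, 55, 89, 144 → 144 (decimal)
Convert 0o20 (octal) → 2×8 = 16 (decimal)
Compute 144 ÷ 16 = 9
9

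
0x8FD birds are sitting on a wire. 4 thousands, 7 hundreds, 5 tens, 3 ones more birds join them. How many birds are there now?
Convert 0x8FD (hexadecimal) → 8×256 + 15×16 + 13 = 2301 (decimal)
Convert 4 thousands, 7 hundreds, 5 tens, 3 ones (place-value notation) → 4×1000 + 7×100 + 5×10 + 3 = 4753 (decimal)
Compute 2301 + 4753 = 7054
7054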